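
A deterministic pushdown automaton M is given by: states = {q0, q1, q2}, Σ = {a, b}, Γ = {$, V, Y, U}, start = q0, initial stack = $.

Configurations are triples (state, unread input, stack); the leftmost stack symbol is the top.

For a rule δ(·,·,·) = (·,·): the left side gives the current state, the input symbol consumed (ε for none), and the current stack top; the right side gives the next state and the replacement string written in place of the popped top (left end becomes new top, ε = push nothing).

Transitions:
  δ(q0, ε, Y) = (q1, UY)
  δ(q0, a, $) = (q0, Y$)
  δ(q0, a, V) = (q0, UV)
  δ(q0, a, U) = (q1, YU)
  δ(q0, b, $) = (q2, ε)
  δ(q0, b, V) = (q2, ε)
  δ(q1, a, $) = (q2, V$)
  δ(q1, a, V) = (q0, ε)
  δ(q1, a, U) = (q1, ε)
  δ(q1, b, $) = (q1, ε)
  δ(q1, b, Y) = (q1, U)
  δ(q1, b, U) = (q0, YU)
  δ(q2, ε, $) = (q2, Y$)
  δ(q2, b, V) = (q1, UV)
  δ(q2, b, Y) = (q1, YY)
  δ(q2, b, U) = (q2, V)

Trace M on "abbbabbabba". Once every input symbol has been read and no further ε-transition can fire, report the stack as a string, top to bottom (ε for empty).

(q0, abbbabbabba, $)
  read a, top $: go to q0, push Y$ → (q0, bbbabbabba, Y$)
  ε-move, top Y: go to q1, push UY → (q1, bbbabbabba, UY$)
  read b, top U: go to q0, push YU → (q0, bbabbabba, YUY$)
  ε-move, top Y: go to q1, push UY → (q1, bbabbabba, UYUY$)
  read b, top U: go to q0, push YU → (q0, babbabba, YUYUY$)
  ε-move, top Y: go to q1, push UY → (q1, babbabba, UYUYUY$)
  read b, top U: go to q0, push YU → (q0, abbabba, YUYUYUY$)
  ε-move, top Y: go to q1, push UY → (q1, abbabba, UYUYUYUY$)
  read a, top U: go to q1, push ε → (q1, bbabba, YUYUYUY$)
  read b, top Y: go to q1, push U → (q1, babba, UUYUYUY$)
  read b, top U: go to q0, push YU → (q0, abba, YUUYUYUY$)
  ε-move, top Y: go to q1, push UY → (q1, abba, UYUUYUYUY$)
  read a, top U: go to q1, push ε → (q1, bba, YUUYUYUY$)
  read b, top Y: go to q1, push U → (q1, ba, UUUYUYUY$)
  read b, top U: go to q0, push YU → (q0, a, YUUUYUYUY$)
  ε-move, top Y: go to q1, push UY → (q1, a, UYUUUYUYUY$)
  read a, top U: go to q1, push ε → (q1, ε, YUUUYUYUY$)
All input consumed in state q1 with stack YUUUYUYUY$.

YUUUYUYUY$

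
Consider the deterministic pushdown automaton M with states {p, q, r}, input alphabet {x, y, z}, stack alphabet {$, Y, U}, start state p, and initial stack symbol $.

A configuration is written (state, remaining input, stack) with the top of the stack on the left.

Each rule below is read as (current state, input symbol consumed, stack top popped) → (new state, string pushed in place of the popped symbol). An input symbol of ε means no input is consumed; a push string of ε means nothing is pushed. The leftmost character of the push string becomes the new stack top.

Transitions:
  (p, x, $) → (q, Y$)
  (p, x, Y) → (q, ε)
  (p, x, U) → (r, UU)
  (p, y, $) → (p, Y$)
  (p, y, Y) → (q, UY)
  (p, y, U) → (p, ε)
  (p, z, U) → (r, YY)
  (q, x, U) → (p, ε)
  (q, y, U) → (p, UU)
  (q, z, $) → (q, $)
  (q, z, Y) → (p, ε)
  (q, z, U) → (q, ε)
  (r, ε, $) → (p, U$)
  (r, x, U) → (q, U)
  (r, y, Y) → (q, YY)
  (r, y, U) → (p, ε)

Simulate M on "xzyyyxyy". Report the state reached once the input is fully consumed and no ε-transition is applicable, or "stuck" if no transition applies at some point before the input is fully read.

(p, xzyyyxyy, $) ⊢ (q, zyyyxyy, Y$) ⊢ (p, yyyxyy, $) ⊢ (p, yyxyy, Y$) ⊢ (q, yxyy, UY$) ⊢ (p, xyy, UUY$) ⊢ (r, yy, UUUY$) ⊢ (p, y, UUY$) ⊢ (p, ε, UY$)
All input consumed; M is in state p.

p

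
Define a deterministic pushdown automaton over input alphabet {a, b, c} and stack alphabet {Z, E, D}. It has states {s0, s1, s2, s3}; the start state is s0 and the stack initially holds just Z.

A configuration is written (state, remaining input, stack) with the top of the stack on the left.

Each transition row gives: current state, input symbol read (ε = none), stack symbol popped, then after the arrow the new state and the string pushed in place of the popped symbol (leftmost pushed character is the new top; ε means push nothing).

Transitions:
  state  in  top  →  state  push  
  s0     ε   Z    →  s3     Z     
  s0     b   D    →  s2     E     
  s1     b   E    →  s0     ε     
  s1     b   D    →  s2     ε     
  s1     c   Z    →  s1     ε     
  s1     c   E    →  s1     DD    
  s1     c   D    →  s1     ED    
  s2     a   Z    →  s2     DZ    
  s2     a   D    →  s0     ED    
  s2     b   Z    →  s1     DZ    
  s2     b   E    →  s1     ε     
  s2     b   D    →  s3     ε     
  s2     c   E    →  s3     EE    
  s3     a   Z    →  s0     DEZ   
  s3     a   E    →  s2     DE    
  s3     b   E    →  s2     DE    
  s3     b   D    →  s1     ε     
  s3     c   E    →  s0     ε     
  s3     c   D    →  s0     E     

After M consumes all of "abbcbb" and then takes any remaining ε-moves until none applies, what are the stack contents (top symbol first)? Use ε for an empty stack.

Z

(s0, abbcbb, Z)
  ε-move, top Z: go to s3, push Z → (s3, abbcbb, Z)
  read a, top Z: go to s0, push DEZ → (s0, bbcbb, DEZ)
  read b, top D: go to s2, push E → (s2, bcbb, EEZ)
  read b, top E: go to s1, push ε → (s1, cbb, EZ)
  read c, top E: go to s1, push DD → (s1, bb, DDZ)
  read b, top D: go to s2, push ε → (s2, b, DZ)
  read b, top D: go to s3, push ε → (s3, ε, Z)
All input consumed in state s3 with stack Z.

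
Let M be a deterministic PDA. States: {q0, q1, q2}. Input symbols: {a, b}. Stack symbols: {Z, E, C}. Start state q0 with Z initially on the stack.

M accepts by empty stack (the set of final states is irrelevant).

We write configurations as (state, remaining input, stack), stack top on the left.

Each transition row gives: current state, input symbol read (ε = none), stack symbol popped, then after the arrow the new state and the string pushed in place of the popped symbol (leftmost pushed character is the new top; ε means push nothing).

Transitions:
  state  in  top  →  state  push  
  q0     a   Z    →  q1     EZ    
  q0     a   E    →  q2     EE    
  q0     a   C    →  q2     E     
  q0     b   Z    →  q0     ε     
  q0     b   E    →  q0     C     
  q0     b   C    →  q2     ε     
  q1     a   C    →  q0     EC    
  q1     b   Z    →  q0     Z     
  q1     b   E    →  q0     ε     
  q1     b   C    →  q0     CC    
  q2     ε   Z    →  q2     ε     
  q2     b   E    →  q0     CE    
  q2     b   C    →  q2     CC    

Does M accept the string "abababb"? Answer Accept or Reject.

Accept

(q0, abababb, Z)
  read a, top Z: go to q1, push EZ → (q1, bababb, EZ)
  read b, top E: go to q0, push ε → (q0, ababb, Z)
  read a, top Z: go to q1, push EZ → (q1, babb, EZ)
  read b, top E: go to q0, push ε → (q0, abb, Z)
  read a, top Z: go to q1, push EZ → (q1, bb, EZ)
  read b, top E: go to q0, push ε → (q0, b, Z)
  read b, top Z: go to q0, push ε → (q0, ε, ε)
All input consumed and the stack is empty.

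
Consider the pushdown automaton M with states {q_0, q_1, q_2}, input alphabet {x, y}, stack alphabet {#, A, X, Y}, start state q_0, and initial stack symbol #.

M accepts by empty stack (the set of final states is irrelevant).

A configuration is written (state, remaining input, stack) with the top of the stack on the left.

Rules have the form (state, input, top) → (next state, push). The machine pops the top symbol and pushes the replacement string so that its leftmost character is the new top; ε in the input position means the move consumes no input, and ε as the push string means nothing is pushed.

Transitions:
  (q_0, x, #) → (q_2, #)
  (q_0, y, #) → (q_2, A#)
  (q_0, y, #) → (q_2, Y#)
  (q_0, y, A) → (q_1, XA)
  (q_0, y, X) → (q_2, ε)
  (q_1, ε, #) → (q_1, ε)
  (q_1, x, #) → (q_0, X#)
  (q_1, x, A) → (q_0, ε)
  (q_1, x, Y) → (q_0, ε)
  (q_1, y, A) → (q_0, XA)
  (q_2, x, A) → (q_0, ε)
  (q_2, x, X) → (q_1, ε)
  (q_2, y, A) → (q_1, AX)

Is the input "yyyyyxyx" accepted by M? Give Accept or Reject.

One accepting computation: (q_0, yyyyyxyx, #) ⊢ (q_2, yyyyxyx, A#) ⊢ (q_1, yyyxyx, AX#) ⊢ (q_0, yyxyx, XAX#) ⊢ (q_2, yxyx, AX#) ⊢ (q_1, xyx, AXX#) ⊢ (q_0, yx, XX#) ⊢ (q_2, x, X#) ⊢ (q_1, ε, #) ⊢ (q_1, ε, ε)
All input consumed and the stack is empty.

Accept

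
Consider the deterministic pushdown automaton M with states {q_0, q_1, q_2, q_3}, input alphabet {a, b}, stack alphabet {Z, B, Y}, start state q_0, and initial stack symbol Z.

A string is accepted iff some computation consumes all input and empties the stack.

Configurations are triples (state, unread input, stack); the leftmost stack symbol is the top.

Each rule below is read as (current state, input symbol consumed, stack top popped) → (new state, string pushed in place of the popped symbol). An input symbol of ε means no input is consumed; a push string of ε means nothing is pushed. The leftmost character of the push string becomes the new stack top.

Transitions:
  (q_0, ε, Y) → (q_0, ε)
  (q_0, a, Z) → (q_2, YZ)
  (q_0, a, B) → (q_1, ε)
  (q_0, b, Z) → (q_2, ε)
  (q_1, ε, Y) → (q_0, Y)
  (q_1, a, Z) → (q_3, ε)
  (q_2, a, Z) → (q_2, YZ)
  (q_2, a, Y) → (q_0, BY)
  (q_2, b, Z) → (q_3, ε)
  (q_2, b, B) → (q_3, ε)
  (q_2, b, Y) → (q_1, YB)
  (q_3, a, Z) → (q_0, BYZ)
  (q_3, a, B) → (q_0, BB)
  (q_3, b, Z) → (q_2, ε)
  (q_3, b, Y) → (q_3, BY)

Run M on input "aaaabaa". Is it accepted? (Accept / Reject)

Accept

(q_0, aaaabaa, Z)
  read a, top Z: go to q_2, push YZ → (q_2, aaabaa, YZ)
  read a, top Y: go to q_0, push BY → (q_0, aabaa, BYZ)
  read a, top B: go to q_1, push ε → (q_1, abaa, YZ)
  ε-move, top Y: go to q_0, push Y → (q_0, abaa, YZ)
  ε-move, top Y: go to q_0, push ε → (q_0, abaa, Z)
  read a, top Z: go to q_2, push YZ → (q_2, baa, YZ)
  read b, top Y: go to q_1, push YB → (q_1, aa, YBZ)
  ε-move, top Y: go to q_0, push Y → (q_0, aa, YBZ)
  ε-move, top Y: go to q_0, push ε → (q_0, aa, BZ)
  read a, top B: go to q_1, push ε → (q_1, a, Z)
  read a, top Z: go to q_3, push ε → (q_3, ε, ε)
All input consumed and the stack is empty.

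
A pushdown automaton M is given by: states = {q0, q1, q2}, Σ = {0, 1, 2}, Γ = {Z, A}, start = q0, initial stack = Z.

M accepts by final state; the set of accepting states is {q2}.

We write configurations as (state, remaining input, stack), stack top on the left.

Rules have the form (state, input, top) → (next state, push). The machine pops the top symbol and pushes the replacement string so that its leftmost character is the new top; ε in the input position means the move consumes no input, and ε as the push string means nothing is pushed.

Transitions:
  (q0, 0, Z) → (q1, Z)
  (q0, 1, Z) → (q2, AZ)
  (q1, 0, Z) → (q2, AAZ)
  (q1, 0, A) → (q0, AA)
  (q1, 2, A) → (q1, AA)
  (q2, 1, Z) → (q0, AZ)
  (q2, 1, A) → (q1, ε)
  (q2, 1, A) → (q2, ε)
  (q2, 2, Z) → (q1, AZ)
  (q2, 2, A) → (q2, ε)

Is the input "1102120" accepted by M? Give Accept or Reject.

Reject

No computation consumes all input and reaches a final state.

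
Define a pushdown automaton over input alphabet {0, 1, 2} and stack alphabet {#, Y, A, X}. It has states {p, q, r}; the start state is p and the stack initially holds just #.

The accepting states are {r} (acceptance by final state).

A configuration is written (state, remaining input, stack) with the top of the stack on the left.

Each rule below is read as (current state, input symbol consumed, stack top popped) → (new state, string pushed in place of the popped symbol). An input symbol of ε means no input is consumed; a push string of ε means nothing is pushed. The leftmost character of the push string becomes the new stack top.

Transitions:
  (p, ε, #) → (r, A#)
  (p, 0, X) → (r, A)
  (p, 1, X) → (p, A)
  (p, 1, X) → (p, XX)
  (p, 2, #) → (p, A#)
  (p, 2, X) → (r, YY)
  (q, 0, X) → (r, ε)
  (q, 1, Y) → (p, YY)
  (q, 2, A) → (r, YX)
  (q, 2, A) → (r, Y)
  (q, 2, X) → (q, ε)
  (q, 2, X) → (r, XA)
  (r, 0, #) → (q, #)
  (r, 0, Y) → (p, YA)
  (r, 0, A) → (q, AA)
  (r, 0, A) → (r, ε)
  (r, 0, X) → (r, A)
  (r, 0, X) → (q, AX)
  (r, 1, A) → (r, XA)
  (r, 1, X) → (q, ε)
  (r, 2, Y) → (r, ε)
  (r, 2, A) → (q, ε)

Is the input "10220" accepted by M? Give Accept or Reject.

Accept

One accepting computation: (p, 10220, #) ⊢ (r, 10220, A#) ⊢ (r, 0220, XA#) ⊢ (q, 220, AXA#) ⊢ (r, 20, YXXA#) ⊢ (r, 0, XXA#) ⊢ (r, ε, AXA#)
All input consumed and state r ∈ F.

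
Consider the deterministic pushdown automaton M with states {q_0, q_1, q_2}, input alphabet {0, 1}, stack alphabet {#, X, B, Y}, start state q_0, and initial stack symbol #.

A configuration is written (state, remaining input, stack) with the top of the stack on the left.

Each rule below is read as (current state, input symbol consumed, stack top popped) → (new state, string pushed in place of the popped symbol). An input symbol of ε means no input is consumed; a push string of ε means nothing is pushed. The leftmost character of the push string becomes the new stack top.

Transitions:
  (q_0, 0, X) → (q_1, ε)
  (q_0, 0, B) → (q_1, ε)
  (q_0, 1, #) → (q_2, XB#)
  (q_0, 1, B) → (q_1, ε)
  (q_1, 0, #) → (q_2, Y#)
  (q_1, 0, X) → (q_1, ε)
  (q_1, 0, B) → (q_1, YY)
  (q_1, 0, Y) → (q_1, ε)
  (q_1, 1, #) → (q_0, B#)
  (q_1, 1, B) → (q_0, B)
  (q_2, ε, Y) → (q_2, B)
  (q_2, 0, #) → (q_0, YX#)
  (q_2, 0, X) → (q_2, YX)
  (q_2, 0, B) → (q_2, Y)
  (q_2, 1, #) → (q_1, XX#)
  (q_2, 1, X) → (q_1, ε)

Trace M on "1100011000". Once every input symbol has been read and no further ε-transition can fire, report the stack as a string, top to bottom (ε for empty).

B#

(q_0, 1100011000, #)
  read 1, top #: go to q_2, push XB# → (q_2, 100011000, XB#)
  read 1, top X: go to q_1, push ε → (q_1, 00011000, B#)
  read 0, top B: go to q_1, push YY → (q_1, 0011000, YY#)
  read 0, top Y: go to q_1, push ε → (q_1, 011000, Y#)
  read 0, top Y: go to q_1, push ε → (q_1, 11000, #)
  read 1, top #: go to q_0, push B# → (q_0, 1000, B#)
  read 1, top B: go to q_1, push ε → (q_1, 000, #)
  read 0, top #: go to q_2, push Y# → (q_2, 00, Y#)
  ε-move, top Y: go to q_2, push B → (q_2, 00, B#)
  read 0, top B: go to q_2, push Y → (q_2, 0, Y#)
  ε-move, top Y: go to q_2, push B → (q_2, 0, B#)
  read 0, top B: go to q_2, push Y → (q_2, ε, Y#)
  ε-move, top Y: go to q_2, push B → (q_2, ε, B#)
All input consumed in state q_2 with stack B#.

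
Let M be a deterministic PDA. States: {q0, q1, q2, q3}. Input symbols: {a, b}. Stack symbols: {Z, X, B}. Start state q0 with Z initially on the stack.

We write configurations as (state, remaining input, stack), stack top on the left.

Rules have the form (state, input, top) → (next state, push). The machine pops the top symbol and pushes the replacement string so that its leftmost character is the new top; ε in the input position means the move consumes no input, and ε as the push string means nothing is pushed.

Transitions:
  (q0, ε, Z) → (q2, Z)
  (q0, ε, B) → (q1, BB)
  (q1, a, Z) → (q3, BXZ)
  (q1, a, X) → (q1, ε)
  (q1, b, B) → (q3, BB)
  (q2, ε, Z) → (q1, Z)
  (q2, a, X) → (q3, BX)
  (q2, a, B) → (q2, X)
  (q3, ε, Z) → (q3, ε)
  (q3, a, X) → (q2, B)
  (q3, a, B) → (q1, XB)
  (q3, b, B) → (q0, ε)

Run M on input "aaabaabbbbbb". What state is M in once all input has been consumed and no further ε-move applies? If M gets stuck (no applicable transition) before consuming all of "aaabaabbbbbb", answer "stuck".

q1

(q0, aaabaabbbbbb, Z)
  ε-move, top Z: go to q2, push Z → (q2, aaabaabbbbbb, Z)
  ε-move, top Z: go to q1, push Z → (q1, aaabaabbbbbb, Z)
  read a, top Z: go to q3, push BXZ → (q3, aabaabbbbbb, BXZ)
  read a, top B: go to q1, push XB → (q1, abaabbbbbb, XBXZ)
  read a, top X: go to q1, push ε → (q1, baabbbbbb, BXZ)
  read b, top B: go to q3, push BB → (q3, aabbbbbb, BBXZ)
  read a, top B: go to q1, push XB → (q1, abbbbbb, XBBXZ)
  read a, top X: go to q1, push ε → (q1, bbbbbb, BBXZ)
  read b, top B: go to q3, push BB → (q3, bbbbb, BBBXZ)
  read b, top B: go to q0, push ε → (q0, bbbb, BBXZ)
  ε-move, top B: go to q1, push BB → (q1, bbbb, BBBXZ)
  read b, top B: go to q3, push BB → (q3, bbb, BBBBXZ)
  read b, top B: go to q0, push ε → (q0, bb, BBBXZ)
  ε-move, top B: go to q1, push BB → (q1, bb, BBBBXZ)
  read b, top B: go to q3, push BB → (q3, b, BBBBBXZ)
  read b, top B: go to q0, push ε → (q0, ε, BBBBXZ)
  ε-move, top B: go to q1, push BB → (q1, ε, BBBBBXZ)
All input consumed; M is in state q1.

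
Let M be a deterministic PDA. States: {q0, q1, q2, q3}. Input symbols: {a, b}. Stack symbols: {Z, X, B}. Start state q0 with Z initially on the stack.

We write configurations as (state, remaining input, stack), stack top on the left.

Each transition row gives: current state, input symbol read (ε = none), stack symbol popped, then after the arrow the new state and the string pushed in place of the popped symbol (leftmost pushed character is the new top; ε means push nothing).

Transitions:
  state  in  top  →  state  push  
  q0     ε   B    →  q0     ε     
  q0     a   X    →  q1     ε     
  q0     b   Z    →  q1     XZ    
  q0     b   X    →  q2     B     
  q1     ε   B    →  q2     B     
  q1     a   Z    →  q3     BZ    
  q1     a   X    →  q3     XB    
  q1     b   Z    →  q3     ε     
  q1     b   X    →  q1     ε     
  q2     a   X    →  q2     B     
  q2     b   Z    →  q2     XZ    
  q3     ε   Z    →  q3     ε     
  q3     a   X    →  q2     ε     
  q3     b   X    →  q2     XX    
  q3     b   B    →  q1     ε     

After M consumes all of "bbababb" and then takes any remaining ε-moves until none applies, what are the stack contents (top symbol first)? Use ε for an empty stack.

(q0, bbababb, Z)
  read b, top Z: go to q1, push XZ → (q1, bababb, XZ)
  read b, top X: go to q1, push ε → (q1, ababb, Z)
  read a, top Z: go to q3, push BZ → (q3, babb, BZ)
  read b, top B: go to q1, push ε → (q1, abb, Z)
  read a, top Z: go to q3, push BZ → (q3, bb, BZ)
  read b, top B: go to q1, push ε → (q1, b, Z)
  read b, top Z: go to q3, push ε → (q3, ε, ε)
All input consumed in state q3 with stack ε.

ε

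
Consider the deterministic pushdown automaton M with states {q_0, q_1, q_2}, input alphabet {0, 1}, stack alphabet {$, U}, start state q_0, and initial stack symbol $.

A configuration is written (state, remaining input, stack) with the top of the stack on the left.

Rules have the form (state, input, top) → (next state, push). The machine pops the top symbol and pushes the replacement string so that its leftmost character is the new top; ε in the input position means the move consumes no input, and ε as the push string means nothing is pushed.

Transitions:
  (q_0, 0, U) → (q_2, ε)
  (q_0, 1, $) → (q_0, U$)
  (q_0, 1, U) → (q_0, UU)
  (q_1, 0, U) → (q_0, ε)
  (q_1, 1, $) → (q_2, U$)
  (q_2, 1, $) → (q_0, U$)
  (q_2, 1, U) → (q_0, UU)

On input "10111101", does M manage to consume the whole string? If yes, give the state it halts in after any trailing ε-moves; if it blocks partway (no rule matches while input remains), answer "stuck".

q_0

(q_0, 10111101, $)
  read 1, top $: go to q_0, push U$ → (q_0, 0111101, U$)
  read 0, top U: go to q_2, push ε → (q_2, 111101, $)
  read 1, top $: go to q_0, push U$ → (q_0, 11101, U$)
  read 1, top U: go to q_0, push UU → (q_0, 1101, UU$)
  read 1, top U: go to q_0, push UU → (q_0, 101, UUU$)
  read 1, top U: go to q_0, push UU → (q_0, 01, UUUU$)
  read 0, top U: go to q_2, push ε → (q_2, 1, UUU$)
  read 1, top U: go to q_0, push UU → (q_0, ε, UUUU$)
All input consumed; M is in state q_0.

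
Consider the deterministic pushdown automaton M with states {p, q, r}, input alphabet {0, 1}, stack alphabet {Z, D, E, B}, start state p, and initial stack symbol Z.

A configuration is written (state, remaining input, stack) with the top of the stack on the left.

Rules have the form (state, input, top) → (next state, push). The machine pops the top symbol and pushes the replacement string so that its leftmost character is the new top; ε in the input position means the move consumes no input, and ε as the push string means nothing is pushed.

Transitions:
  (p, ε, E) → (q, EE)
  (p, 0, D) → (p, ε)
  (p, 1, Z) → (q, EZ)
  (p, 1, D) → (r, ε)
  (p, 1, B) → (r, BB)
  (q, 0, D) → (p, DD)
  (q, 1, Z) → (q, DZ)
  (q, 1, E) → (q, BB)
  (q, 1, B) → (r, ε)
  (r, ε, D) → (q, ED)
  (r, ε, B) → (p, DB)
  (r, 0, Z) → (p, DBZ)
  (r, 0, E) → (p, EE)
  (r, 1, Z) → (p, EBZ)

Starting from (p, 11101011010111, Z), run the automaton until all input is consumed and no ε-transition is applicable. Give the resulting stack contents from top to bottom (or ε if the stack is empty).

DBBBBBZ

(p, 11101011010111, Z)
  read 1, top Z: go to q, push EZ → (q, 1101011010111, EZ)
  read 1, top E: go to q, push BB → (q, 101011010111, BBZ)
  read 1, top B: go to r, push ε → (r, 01011010111, BZ)
  ε-move, top B: go to p, push DB → (p, 01011010111, DBZ)
  read 0, top D: go to p, push ε → (p, 1011010111, BZ)
  read 1, top B: go to r, push BB → (r, 011010111, BBZ)
  ε-move, top B: go to p, push DB → (p, 011010111, DBBZ)
  read 0, top D: go to p, push ε → (p, 11010111, BBZ)
  read 1, top B: go to r, push BB → (r, 1010111, BBBZ)
  ε-move, top B: go to p, push DB → (p, 1010111, DBBBZ)
  read 1, top D: go to r, push ε → (r, 010111, BBBZ)
  ε-move, top B: go to p, push DB → (p, 010111, DBBBZ)
  read 0, top D: go to p, push ε → (p, 10111, BBBZ)
  read 1, top B: go to r, push BB → (r, 0111, BBBBZ)
  ε-move, top B: go to p, push DB → (p, 0111, DBBBBZ)
  read 0, top D: go to p, push ε → (p, 111, BBBBZ)
  read 1, top B: go to r, push BB → (r, 11, BBBBBZ)
  ε-move, top B: go to p, push DB → (p, 11, DBBBBBZ)
  read 1, top D: go to r, push ε → (r, 1, BBBBBZ)
  ε-move, top B: go to p, push DB → (p, 1, DBBBBBZ)
  read 1, top D: go to r, push ε → (r, ε, BBBBBZ)
  ε-move, top B: go to p, push DB → (p, ε, DBBBBBZ)
All input consumed in state p with stack DBBBBBZ.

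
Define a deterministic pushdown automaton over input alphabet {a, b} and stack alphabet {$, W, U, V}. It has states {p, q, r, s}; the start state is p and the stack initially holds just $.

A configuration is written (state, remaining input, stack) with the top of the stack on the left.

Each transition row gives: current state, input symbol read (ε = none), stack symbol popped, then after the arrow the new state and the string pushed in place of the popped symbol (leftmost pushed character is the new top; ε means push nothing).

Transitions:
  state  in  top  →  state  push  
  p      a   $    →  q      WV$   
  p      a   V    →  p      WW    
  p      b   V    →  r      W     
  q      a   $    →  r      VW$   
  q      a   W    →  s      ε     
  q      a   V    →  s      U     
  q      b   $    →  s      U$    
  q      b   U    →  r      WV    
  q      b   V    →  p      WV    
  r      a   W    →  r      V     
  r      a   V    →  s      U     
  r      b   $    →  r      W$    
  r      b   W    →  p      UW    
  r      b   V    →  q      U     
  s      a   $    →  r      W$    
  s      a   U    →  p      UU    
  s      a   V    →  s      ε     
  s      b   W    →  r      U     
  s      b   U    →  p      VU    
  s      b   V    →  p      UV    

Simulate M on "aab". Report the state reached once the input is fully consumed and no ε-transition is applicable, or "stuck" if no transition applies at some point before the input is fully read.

(p, aab, $)
  read a, top $: go to q, push WV$ → (q, ab, WV$)
  read a, top W: go to s, push ε → (s, b, V$)
  read b, top V: go to p, push UV → (p, ε, UV$)
All input consumed; M is in state p.

p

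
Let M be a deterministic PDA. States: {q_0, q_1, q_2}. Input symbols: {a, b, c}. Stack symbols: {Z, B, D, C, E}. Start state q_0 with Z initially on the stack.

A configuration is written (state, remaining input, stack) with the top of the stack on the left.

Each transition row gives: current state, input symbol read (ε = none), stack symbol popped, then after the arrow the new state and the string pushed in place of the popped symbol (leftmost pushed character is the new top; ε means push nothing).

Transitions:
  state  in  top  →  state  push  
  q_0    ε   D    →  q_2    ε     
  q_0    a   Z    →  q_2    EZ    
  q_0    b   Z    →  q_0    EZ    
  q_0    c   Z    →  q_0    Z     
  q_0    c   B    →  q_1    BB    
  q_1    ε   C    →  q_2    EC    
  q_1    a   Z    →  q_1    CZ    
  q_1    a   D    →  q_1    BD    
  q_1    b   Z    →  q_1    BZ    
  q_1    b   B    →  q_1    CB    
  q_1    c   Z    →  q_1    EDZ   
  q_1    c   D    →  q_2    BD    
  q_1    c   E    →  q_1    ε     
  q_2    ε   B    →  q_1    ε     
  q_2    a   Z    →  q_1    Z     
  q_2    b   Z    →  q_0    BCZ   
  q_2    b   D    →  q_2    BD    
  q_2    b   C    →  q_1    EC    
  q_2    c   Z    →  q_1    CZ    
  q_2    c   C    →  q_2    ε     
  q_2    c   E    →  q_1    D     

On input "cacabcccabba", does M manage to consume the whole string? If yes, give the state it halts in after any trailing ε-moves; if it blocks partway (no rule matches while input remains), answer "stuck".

(q_0, cacabcccabba, Z) ⊢ (q_0, acabcccabba, Z) ⊢ (q_2, cabcccabba, EZ) ⊢ (q_1, abcccabba, DZ) ⊢ (q_1, bcccabba, BDZ) ⊢ (q_1, cccabba, CBDZ) ⊢ (q_2, cccabba, ECBDZ) ⊢ (q_1, ccabba, DCBDZ) ⊢ (q_2, cabba, BDCBDZ) ⊢ (q_1, cabba, DCBDZ) ⊢ (q_2, abba, BDCBDZ) ⊢ (q_1, abba, DCBDZ) ⊢ (q_1, bba, BDCBDZ) ⊢ (q_1, ba, CBDCBDZ) ⊢ (q_2, ba, ECBDCBDZ)
No transition for (q_2, b, top E); M blocks with input ba remaining.

stuck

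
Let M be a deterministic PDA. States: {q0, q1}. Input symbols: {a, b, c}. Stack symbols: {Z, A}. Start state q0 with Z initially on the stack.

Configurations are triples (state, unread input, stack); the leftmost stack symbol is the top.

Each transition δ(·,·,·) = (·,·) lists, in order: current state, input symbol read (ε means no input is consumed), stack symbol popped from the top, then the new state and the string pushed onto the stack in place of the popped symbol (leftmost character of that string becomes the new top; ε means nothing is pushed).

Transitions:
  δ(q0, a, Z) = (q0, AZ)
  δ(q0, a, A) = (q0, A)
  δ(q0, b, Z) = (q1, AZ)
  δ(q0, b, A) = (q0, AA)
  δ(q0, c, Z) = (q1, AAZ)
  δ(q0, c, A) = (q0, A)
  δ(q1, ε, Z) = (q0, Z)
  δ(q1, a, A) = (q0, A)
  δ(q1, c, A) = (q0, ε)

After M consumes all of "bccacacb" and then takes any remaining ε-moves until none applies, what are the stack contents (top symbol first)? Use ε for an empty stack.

AAAZ

(q0, bccacacb, Z) ⊢ (q1, ccacacb, AZ) ⊢ (q0, cacacb, Z) ⊢ (q1, acacb, AAZ) ⊢ (q0, cacb, AAZ) ⊢ (q0, acb, AAZ) ⊢ (q0, cb, AAZ) ⊢ (q0, b, AAZ) ⊢ (q0, ε, AAAZ)
All input consumed in state q0 with stack AAAZ.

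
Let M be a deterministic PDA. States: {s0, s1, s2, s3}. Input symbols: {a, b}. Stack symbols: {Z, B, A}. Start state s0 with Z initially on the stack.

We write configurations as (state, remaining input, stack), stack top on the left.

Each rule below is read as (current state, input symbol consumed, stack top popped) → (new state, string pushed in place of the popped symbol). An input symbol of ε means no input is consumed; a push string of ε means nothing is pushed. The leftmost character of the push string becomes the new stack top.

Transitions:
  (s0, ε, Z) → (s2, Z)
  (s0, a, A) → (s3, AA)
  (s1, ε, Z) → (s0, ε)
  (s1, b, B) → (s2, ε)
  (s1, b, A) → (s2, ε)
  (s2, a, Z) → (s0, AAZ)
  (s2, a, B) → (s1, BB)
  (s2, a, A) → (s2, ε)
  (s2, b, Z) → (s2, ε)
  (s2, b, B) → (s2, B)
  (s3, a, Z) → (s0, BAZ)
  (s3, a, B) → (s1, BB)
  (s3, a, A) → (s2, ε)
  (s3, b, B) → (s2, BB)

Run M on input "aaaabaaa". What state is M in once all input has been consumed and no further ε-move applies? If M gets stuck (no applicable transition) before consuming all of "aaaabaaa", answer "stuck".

stuck

(s0, aaaabaaa, Z)
  ε-move, top Z: go to s2, push Z → (s2, aaaabaaa, Z)
  read a, top Z: go to s0, push AAZ → (s0, aaabaaa, AAZ)
  read a, top A: go to s3, push AA → (s3, aabaaa, AAAZ)
  read a, top A: go to s2, push ε → (s2, abaaa, AAZ)
  read a, top A: go to s2, push ε → (s2, baaa, AZ)
No transition for (s2, b, top A); M blocks with input baaa remaining.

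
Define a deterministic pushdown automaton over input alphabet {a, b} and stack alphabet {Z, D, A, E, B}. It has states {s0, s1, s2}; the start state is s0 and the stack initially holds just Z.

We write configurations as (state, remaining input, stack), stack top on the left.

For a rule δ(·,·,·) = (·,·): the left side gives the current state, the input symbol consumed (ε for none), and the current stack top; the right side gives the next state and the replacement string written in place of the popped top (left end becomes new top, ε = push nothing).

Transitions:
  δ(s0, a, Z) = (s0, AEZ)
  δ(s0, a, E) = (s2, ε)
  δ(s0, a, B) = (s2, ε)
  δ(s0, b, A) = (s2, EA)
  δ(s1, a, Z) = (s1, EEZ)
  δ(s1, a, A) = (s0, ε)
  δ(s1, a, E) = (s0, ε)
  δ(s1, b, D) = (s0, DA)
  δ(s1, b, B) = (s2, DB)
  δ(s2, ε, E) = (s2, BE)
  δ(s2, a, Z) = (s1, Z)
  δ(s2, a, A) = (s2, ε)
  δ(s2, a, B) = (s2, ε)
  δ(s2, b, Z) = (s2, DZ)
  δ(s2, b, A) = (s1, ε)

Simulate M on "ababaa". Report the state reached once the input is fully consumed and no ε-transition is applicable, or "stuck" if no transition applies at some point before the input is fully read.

(s0, ababaa, Z) ⊢ (s0, babaa, AEZ) ⊢ (s2, abaa, EAEZ) ⊢ (s2, abaa, BEAEZ) ⊢ (s2, baa, EAEZ) ⊢ (s2, baa, BEAEZ)
No transition for (s2, b, top B); M blocks with input baa remaining.

stuck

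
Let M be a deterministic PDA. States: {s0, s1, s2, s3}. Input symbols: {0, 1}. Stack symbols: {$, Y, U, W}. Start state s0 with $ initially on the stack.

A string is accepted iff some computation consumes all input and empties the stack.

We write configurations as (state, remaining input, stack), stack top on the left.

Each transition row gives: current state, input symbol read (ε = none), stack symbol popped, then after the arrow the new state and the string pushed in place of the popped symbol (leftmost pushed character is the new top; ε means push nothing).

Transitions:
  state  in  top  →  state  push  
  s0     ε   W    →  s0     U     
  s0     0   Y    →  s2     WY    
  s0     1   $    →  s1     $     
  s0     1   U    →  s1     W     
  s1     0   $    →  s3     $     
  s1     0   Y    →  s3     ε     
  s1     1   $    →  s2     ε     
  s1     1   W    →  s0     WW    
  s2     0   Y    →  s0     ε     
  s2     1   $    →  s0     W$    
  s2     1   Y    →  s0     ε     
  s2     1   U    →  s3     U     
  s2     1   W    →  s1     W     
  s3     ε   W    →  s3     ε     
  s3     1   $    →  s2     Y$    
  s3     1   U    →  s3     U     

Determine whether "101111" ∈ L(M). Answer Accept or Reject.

(s0, 101111, $) ⊢ (s1, 01111, $) ⊢ (s3, 1111, $) ⊢ (s2, 111, Y$) ⊢ (s0, 11, $) ⊢ (s1, 1, $) ⊢ (s2, ε, ε)
All input consumed and the stack is empty.

Accept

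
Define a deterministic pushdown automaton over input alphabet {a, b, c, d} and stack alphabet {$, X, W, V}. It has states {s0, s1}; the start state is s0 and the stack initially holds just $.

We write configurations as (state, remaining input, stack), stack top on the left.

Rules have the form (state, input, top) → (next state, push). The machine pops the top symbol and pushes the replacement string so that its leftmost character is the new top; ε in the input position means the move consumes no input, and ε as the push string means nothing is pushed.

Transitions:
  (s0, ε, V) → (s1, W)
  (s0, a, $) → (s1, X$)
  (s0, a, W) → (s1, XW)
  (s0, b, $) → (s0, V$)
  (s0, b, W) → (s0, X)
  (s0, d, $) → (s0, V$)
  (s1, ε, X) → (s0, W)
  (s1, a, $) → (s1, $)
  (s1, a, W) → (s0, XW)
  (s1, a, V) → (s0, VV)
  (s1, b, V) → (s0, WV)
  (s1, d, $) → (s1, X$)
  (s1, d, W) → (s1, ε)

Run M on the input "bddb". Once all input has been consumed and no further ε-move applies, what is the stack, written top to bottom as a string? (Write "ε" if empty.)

(s0, bddb, $) ⊢ (s0, ddb, V$) ⊢ (s1, ddb, W$) ⊢ (s1, db, $) ⊢ (s1, b, X$) ⊢ (s0, b, W$) ⊢ (s0, ε, X$)
All input consumed in state s0 with stack X$.

X$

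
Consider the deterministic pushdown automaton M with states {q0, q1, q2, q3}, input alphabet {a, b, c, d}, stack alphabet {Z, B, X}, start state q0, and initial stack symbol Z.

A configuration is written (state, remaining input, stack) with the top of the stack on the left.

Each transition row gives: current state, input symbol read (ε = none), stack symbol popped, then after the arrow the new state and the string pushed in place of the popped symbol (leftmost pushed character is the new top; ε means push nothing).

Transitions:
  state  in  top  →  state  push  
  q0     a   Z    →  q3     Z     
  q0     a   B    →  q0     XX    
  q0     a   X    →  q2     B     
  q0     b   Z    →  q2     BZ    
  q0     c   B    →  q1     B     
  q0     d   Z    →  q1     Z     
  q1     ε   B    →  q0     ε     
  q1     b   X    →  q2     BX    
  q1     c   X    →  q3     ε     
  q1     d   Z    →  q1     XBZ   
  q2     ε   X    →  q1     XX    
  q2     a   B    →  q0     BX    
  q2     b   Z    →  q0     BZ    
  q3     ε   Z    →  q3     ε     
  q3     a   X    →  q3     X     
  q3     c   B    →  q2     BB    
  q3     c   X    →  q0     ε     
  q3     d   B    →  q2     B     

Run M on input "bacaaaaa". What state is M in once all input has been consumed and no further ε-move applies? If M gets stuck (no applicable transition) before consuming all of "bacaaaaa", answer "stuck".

(q0, bacaaaaa, Z)
  read b, top Z: go to q2, push BZ → (q2, acaaaaa, BZ)
  read a, top B: go to q0, push BX → (q0, caaaaa, BXZ)
  read c, top B: go to q1, push B → (q1, aaaaa, BXZ)
  ε-move, top B: go to q0, push ε → (q0, aaaaa, XZ)
  read a, top X: go to q2, push B → (q2, aaaa, BZ)
  read a, top B: go to q0, push BX → (q0, aaa, BXZ)
  read a, top B: go to q0, push XX → (q0, aa, XXXZ)
  read a, top X: go to q2, push B → (q2, a, BXXZ)
  read a, top B: go to q0, push BX → (q0, ε, BXXXZ)
All input consumed; M is in state q0.

q0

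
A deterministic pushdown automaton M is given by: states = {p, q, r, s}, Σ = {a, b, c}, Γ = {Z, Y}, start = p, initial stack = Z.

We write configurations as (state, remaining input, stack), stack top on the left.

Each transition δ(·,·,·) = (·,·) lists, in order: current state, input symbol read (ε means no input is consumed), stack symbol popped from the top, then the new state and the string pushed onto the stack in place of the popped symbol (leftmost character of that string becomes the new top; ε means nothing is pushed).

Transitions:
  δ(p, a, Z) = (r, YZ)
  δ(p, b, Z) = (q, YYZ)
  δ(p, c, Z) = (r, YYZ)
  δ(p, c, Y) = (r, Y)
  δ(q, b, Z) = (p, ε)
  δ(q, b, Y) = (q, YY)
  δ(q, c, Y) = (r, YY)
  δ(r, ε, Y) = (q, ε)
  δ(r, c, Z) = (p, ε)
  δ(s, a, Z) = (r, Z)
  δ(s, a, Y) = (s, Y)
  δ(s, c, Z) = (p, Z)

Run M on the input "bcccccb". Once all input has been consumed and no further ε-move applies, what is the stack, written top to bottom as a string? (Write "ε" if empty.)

YYYZ

(p, bcccccb, Z) ⊢ (q, cccccb, YYZ) ⊢ (r, ccccb, YYYZ) ⊢ (q, ccccb, YYZ) ⊢ (r, cccb, YYYZ) ⊢ (q, cccb, YYZ) ⊢ (r, ccb, YYYZ) ⊢ (q, ccb, YYZ) ⊢ (r, cb, YYYZ) ⊢ (q, cb, YYZ) ⊢ (r, b, YYYZ) ⊢ (q, b, YYZ) ⊢ (q, ε, YYYZ)
All input consumed in state q with stack YYYZ.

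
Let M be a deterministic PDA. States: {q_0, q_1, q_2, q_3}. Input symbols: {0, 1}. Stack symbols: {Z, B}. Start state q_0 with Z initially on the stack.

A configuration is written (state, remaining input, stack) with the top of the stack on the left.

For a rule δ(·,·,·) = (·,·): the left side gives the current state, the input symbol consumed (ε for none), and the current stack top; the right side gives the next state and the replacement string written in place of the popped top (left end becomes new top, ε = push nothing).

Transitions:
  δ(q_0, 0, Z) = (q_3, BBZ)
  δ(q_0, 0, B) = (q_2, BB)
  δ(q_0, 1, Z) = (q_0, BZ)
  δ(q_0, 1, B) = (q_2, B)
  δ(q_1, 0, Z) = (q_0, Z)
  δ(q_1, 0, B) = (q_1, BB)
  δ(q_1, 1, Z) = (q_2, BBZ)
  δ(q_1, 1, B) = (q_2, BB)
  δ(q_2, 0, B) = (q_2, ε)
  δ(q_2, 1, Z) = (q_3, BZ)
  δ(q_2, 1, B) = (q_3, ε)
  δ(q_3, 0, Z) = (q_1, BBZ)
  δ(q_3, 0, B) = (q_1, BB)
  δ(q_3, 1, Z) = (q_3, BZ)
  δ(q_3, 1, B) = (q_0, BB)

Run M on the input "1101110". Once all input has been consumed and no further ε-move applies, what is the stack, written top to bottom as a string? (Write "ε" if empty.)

BZ

(q_0, 1101110, Z)
  read 1, top Z: go to q_0, push BZ → (q_0, 101110, BZ)
  read 1, top B: go to q_2, push B → (q_2, 01110, BZ)
  read 0, top B: go to q_2, push ε → (q_2, 1110, Z)
  read 1, top Z: go to q_3, push BZ → (q_3, 110, BZ)
  read 1, top B: go to q_0, push BB → (q_0, 10, BBZ)
  read 1, top B: go to q_2, push B → (q_2, 0, BBZ)
  read 0, top B: go to q_2, push ε → (q_2, ε, BZ)
All input consumed in state q_2 with stack BZ.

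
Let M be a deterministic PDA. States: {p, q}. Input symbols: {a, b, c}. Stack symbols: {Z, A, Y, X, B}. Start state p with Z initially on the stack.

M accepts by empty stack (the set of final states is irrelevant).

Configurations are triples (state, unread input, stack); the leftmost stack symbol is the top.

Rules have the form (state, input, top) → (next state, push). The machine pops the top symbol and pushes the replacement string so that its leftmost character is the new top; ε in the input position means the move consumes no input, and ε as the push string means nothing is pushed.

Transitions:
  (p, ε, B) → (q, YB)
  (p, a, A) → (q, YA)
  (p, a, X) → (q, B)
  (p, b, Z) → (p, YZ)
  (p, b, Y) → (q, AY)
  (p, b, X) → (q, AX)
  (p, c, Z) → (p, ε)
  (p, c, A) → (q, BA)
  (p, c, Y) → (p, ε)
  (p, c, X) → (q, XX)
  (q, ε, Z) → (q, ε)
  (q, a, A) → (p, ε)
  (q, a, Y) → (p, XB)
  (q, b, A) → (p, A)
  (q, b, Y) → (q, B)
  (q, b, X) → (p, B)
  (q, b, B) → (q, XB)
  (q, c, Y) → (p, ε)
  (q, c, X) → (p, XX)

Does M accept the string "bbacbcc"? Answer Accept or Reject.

(p, bbacbcc, Z)
  read b, top Z: go to p, push YZ → (p, bacbcc, YZ)
  read b, top Y: go to q, push AY → (q, acbcc, AYZ)
  read a, top A: go to p, push ε → (p, cbcc, YZ)
  read c, top Y: go to p, push ε → (p, bcc, Z)
  read b, top Z: go to p, push YZ → (p, cc, YZ)
  read c, top Y: go to p, push ε → (p, c, Z)
  read c, top Z: go to p, push ε → (p, ε, ε)
All input consumed and the stack is empty.

Accept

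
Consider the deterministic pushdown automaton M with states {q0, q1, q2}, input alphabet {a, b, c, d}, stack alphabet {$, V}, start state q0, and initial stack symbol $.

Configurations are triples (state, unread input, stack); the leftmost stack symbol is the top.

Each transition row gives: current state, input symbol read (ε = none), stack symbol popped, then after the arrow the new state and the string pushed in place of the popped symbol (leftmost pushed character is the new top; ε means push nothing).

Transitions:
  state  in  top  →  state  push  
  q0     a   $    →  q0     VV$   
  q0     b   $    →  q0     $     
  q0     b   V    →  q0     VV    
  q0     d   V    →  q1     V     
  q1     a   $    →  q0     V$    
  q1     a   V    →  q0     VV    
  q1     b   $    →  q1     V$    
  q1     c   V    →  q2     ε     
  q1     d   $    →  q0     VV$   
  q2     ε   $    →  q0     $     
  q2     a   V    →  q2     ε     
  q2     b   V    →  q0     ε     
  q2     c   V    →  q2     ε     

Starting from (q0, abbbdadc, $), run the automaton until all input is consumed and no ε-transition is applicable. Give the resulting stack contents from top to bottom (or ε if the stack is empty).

VVVVV$

(q0, abbbdadc, $) ⊢ (q0, bbbdadc, VV$) ⊢ (q0, bbdadc, VVV$) ⊢ (q0, bdadc, VVVV$) ⊢ (q0, dadc, VVVVV$) ⊢ (q1, adc, VVVVV$) ⊢ (q0, dc, VVVVVV$) ⊢ (q1, c, VVVVVV$) ⊢ (q2, ε, VVVVV$)
All input consumed in state q2 with stack VVVVV$.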